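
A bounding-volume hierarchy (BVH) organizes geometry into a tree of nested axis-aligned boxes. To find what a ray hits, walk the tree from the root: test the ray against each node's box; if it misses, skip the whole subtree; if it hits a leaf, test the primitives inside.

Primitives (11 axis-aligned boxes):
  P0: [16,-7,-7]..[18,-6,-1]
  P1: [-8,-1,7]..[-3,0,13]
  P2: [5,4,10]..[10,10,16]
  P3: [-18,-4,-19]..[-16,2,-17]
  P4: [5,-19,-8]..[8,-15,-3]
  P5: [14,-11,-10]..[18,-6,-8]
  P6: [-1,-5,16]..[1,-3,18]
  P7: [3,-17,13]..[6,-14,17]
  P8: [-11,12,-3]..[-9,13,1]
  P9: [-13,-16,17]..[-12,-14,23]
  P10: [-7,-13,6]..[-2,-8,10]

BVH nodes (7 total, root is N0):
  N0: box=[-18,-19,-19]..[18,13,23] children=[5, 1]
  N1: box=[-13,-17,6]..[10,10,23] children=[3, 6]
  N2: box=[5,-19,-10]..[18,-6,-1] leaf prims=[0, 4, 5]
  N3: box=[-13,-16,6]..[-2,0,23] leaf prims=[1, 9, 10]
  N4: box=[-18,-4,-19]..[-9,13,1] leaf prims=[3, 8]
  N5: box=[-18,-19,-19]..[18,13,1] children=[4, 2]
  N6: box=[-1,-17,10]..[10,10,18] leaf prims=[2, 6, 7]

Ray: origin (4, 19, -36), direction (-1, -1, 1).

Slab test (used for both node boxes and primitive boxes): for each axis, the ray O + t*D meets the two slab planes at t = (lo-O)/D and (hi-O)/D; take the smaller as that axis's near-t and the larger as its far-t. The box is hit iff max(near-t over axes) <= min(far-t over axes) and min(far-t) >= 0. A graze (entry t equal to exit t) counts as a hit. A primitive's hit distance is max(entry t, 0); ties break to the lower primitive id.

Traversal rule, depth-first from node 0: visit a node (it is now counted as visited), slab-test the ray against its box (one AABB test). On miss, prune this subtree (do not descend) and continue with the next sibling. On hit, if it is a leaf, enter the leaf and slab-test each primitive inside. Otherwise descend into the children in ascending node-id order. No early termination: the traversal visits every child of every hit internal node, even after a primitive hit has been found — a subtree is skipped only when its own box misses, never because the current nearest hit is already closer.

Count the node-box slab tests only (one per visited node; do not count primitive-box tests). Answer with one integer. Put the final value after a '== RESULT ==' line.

Trace the traversal:
N0 x:[-14,22] y:[6,38] z:[17,59] -> hit [17,22], descend [1, 5]
  N1 x:[-6,17] y:[9,36] z:[42,59] -> miss, prune
  N5 x:[-14,22] y:[6,38] z:[17,37] -> hit [17,22], descend [2, 4]
    N2 x:[-14,-1] y:[25,38] z:[26,35] -> miss, prune
    N4 x:[13,22] y:[6,23] z:[17,37] -> hit [17,22] leaf, test {P3(miss), P8(miss)}

5 AABB tests over nodes [0, 1, 5, 2, 4]; 1 leaf entered; closest miss.

== RESULT ==
5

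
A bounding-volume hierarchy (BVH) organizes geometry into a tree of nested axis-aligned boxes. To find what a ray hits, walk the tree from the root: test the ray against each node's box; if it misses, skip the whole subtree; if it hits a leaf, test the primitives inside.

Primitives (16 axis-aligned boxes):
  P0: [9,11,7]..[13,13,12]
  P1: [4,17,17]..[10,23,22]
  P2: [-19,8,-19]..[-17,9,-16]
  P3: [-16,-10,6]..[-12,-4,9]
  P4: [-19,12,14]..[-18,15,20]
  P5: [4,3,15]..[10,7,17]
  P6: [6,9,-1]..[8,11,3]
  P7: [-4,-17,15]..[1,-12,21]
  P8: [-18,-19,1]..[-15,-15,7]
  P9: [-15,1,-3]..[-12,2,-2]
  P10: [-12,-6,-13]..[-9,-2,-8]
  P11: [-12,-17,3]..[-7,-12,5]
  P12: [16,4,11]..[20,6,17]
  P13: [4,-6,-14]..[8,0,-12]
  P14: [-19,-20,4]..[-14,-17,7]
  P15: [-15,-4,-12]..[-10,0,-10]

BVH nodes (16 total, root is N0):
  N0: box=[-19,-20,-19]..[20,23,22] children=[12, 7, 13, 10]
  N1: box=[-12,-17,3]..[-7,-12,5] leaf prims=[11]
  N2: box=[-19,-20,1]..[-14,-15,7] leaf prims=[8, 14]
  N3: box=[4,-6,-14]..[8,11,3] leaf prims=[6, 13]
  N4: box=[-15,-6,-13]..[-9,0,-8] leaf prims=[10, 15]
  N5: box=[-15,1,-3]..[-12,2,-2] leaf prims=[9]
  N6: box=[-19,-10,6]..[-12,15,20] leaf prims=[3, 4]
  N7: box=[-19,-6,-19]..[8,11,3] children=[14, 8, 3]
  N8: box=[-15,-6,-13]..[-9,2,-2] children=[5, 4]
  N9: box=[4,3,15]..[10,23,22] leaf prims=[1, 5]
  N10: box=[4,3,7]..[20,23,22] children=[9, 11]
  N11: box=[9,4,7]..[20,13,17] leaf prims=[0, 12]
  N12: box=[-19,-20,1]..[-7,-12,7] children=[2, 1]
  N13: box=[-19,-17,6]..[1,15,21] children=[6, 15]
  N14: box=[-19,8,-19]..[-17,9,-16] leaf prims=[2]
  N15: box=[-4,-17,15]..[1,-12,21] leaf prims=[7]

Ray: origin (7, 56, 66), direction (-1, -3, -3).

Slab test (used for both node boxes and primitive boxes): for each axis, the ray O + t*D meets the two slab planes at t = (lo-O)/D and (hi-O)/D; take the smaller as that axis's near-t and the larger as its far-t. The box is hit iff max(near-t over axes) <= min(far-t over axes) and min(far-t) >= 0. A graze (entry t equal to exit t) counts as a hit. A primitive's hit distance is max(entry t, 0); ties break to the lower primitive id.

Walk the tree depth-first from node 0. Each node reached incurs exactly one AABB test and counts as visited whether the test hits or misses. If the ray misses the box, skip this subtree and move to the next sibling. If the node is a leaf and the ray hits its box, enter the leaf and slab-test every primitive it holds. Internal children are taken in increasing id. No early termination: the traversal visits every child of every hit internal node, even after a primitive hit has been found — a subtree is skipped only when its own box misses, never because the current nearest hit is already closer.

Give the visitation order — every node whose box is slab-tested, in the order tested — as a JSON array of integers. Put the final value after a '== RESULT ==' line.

Walk:
N0 x:[-13,26] y:[11,76/3] z:[44/3,85/3] -> hit [44/3,76/3], descend [7, 10, 12, 13]
  N7 x:[-1,26] y:[15,62/3] z:[21,85/3] -> miss, prune
  N10 x:[-13,3] y:[11,53/3] z:[44/3,59/3] -> miss, prune
  N12 x:[14,26] y:[68/3,76/3] z:[59/3,65/3] -> miss, prune
  N13 x:[6,26] y:[41/3,73/3] z:[15,20] -> hit [15,20], descend [6, 15]
    N6 x:[19,26] y:[41/3,22] z:[46/3,20] -> hit [19,20] leaf, test {P3@t=20, P4(miss)}
    N15 x:[6,11] y:[68/3,73/3] z:[15,17] -> miss, prune

order=[0, 7, 10, 12, 13, 6, 15]  |boxes|=7  |leaves|=1  hit=P3

== RESULT ==
[0, 7, 10, 12, 13, 6, 15]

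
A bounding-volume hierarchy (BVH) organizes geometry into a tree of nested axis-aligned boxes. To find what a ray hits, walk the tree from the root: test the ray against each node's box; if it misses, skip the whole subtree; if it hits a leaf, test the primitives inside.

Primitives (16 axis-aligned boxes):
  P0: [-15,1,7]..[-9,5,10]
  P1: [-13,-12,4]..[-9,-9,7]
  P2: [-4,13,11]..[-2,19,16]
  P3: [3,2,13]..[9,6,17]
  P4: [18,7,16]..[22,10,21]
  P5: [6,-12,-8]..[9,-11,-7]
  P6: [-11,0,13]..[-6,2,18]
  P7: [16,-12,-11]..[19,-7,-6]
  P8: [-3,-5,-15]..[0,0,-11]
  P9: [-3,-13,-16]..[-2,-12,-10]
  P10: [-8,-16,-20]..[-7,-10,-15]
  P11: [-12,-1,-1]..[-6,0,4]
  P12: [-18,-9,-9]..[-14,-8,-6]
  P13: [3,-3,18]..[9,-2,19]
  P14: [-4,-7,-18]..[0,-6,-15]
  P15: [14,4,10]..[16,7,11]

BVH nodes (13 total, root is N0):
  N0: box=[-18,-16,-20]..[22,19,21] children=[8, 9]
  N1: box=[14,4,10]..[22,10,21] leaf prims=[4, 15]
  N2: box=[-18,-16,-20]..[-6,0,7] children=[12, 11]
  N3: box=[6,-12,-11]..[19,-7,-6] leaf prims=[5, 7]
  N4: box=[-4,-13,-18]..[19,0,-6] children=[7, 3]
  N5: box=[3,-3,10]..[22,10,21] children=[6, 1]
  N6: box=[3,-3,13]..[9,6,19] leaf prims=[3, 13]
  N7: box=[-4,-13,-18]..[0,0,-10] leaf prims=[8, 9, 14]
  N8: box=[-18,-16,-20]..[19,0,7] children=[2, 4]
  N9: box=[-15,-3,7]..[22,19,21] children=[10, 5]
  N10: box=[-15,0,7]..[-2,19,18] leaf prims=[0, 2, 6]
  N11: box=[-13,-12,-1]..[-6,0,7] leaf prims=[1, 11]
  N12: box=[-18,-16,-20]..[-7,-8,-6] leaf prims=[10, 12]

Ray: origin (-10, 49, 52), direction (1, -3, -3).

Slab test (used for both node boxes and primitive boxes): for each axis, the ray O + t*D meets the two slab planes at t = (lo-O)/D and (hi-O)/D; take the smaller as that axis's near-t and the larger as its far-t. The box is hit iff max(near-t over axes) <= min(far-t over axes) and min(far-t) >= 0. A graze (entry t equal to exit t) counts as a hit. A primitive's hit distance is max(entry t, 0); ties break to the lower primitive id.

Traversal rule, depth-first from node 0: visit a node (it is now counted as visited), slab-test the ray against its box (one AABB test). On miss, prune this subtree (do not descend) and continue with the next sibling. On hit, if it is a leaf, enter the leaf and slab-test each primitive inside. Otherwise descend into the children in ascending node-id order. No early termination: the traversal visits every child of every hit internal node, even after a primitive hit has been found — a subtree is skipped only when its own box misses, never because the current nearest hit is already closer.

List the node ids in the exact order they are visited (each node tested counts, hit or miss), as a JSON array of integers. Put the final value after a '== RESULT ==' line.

Trace the traversal:
N0 x:[-8,32] y:[10,65/3] z:[31/3,24] -> hit [31/3,65/3], descend [8, 9]
  N8 x:[-8,29] y:[49/3,65/3] z:[15,24] -> hit [49/3,65/3], descend [2, 4]
    N2 x:[-8,4] y:[49/3,65/3] z:[15,24] -> miss, prune
    N4 x:[6,29] y:[49/3,62/3] z:[58/3,70/3] -> hit [58/3,62/3], descend [3, 7]
      N3 x:[16,29] y:[56/3,61/3] z:[58/3,21] -> hit [58/3,61/3] leaf, test {P5(miss), P7(miss)}
      N7 x:[6,10] y:[49/3,62/3] z:[62/3,70/3] -> miss, prune
  N9 x:[-5,32] y:[10,52/3] z:[31/3,15] -> hit [31/3,15], descend [5, 10]
    N5 x:[13,32] y:[13,52/3] z:[31/3,14] -> hit [13,14], descend [1, 6]
      N1 x:[24,32] y:[13,15] z:[31/3,14] -> miss, prune
      N6 x:[13,19] y:[43/3,52/3] z:[11,13] -> miss, prune
    N10 x:[-5,8] y:[10,49/3] z:[34/3,15] -> miss, prune

Visited [0, 8, 2, 4, 3, 7, 9, 5, 1, 6, 10]. Tests: 11 box, 1 leaf. Nearest: miss.

== RESULT ==
[0, 8, 2, 4, 3, 7, 9, 5, 1, 6, 10]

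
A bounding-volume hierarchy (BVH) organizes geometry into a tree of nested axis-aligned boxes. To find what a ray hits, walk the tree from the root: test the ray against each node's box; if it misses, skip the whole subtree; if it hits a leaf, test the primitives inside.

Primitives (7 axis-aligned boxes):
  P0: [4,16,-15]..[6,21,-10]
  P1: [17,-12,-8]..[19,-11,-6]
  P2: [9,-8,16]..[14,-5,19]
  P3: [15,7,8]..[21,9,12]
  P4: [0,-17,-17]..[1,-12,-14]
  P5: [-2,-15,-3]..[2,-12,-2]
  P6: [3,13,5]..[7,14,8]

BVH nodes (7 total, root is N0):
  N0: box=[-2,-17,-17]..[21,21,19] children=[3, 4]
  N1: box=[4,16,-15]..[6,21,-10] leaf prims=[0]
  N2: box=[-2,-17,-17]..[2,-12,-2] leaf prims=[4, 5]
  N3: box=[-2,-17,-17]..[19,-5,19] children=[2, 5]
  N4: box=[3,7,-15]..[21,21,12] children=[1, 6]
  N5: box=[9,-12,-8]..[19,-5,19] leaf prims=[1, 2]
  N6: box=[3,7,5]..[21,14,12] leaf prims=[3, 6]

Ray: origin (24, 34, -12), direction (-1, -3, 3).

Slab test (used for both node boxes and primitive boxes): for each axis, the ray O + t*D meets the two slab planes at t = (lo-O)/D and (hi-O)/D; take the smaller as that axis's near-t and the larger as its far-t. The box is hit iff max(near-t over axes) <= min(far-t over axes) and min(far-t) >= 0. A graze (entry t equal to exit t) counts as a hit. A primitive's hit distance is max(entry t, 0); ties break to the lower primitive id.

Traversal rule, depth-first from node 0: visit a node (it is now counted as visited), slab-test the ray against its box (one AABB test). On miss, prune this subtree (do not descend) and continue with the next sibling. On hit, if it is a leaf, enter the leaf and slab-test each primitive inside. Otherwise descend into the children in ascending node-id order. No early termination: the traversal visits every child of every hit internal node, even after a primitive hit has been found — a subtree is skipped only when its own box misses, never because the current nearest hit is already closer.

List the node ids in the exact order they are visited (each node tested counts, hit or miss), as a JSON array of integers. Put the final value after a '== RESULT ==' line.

Traverse from the root:
N0 x:[3,26] y:[13/3,17] z:[-5/3,31/3] -> hit [13/3,31/3], descend [3, 4]
  N3 x:[5,26] y:[13,17] z:[-5/3,31/3] -> miss, prune
  N4 x:[3,21] y:[13/3,9] z:[-1,8] -> hit [13/3,8], descend [1, 6]
    N1 x:[18,20] y:[13/3,6] z:[-1,2/3] -> miss, prune
    N6 x:[3,21] y:[20/3,9] z:[17/3,8] -> hit [20/3,8] leaf, test {P3(miss), P6(miss)}

Visited [0, 3, 4, 1, 6]. Tests: 5 box, 1 leaf. Nearest: miss.

== RESULT ==
[0, 3, 4, 1, 6]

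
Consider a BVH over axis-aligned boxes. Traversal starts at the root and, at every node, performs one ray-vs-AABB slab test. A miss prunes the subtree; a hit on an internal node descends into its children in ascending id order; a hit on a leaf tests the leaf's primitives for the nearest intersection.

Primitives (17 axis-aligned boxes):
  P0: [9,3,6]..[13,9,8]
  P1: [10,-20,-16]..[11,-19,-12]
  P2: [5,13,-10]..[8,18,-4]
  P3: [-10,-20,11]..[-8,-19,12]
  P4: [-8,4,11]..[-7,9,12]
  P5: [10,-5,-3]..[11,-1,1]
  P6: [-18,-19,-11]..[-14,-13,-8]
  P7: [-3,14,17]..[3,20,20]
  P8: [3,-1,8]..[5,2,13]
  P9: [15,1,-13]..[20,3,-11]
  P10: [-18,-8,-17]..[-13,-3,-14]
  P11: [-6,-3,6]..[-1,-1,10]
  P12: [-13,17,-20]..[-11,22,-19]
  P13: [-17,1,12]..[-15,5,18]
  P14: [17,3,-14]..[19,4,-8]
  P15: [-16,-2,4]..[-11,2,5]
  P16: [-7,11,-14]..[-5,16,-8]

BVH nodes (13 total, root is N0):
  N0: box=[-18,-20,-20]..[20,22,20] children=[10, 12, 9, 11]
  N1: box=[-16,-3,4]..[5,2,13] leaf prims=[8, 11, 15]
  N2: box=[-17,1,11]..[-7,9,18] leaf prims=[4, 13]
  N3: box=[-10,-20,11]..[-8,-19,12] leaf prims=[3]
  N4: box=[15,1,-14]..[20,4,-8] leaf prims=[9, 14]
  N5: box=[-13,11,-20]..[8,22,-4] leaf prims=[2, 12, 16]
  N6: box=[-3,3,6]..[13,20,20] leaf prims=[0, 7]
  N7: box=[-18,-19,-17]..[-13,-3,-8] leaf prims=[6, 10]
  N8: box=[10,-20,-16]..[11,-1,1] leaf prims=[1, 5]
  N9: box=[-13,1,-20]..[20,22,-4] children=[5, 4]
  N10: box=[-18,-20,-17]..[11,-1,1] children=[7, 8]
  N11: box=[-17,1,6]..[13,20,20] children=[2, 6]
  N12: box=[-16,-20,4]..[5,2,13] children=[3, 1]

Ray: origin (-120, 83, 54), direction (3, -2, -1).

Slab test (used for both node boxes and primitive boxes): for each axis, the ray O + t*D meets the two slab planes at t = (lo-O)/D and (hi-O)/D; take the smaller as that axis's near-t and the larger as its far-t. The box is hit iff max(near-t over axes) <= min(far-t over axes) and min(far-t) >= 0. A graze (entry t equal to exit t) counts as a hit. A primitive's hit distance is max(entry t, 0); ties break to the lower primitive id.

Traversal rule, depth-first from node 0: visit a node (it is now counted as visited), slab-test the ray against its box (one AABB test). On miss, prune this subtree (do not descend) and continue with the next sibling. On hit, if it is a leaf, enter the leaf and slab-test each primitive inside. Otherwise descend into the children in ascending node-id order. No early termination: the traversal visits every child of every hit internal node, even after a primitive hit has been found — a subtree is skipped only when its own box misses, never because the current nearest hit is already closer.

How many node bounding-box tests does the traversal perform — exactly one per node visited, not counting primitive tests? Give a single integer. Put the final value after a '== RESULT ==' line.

Trace the traversal:
N0 x:[34,140/3] y:[61/2,103/2] z:[34,74] -> hit [34,140/3], descend [9, 10, 11, 12]
  N9 x:[107/3,140/3] y:[61/2,41] z:[58,74] -> miss, prune
  N10 x:[34,131/3] y:[42,103/2] z:[53,71] -> miss, prune
  N11 x:[103/3,133/3] y:[63/2,41] z:[34,48] -> hit [103/3,41], descend [2, 6]
    N2 x:[103/3,113/3] y:[37,41] z:[36,43] -> hit [37,113/3] leaf, test {P4(miss), P13(miss)}
    N6 x:[39,133/3] y:[63/2,40] z:[34,48] -> hit [39,40] leaf, test {P0(miss), P7(miss)}
  N12 x:[104/3,125/3] y:[81/2,103/2] z:[41,50] -> hit [41,125/3], descend [1, 3]
    N1 x:[104/3,125/3] y:[81/2,43] z:[41,50] -> hit [41,125/3] leaf, test {P8@t=41, P11(miss), P15(miss)}
    N3 x:[110/3,112/3] y:[51,103/2] z:[42,43] -> miss, prune

Summary -> nodes [0, 9, 10, 11, 2, 6, 12, 1, 3]; box-tests=9; leaf-entries=3; first=P8

== RESULT ==
9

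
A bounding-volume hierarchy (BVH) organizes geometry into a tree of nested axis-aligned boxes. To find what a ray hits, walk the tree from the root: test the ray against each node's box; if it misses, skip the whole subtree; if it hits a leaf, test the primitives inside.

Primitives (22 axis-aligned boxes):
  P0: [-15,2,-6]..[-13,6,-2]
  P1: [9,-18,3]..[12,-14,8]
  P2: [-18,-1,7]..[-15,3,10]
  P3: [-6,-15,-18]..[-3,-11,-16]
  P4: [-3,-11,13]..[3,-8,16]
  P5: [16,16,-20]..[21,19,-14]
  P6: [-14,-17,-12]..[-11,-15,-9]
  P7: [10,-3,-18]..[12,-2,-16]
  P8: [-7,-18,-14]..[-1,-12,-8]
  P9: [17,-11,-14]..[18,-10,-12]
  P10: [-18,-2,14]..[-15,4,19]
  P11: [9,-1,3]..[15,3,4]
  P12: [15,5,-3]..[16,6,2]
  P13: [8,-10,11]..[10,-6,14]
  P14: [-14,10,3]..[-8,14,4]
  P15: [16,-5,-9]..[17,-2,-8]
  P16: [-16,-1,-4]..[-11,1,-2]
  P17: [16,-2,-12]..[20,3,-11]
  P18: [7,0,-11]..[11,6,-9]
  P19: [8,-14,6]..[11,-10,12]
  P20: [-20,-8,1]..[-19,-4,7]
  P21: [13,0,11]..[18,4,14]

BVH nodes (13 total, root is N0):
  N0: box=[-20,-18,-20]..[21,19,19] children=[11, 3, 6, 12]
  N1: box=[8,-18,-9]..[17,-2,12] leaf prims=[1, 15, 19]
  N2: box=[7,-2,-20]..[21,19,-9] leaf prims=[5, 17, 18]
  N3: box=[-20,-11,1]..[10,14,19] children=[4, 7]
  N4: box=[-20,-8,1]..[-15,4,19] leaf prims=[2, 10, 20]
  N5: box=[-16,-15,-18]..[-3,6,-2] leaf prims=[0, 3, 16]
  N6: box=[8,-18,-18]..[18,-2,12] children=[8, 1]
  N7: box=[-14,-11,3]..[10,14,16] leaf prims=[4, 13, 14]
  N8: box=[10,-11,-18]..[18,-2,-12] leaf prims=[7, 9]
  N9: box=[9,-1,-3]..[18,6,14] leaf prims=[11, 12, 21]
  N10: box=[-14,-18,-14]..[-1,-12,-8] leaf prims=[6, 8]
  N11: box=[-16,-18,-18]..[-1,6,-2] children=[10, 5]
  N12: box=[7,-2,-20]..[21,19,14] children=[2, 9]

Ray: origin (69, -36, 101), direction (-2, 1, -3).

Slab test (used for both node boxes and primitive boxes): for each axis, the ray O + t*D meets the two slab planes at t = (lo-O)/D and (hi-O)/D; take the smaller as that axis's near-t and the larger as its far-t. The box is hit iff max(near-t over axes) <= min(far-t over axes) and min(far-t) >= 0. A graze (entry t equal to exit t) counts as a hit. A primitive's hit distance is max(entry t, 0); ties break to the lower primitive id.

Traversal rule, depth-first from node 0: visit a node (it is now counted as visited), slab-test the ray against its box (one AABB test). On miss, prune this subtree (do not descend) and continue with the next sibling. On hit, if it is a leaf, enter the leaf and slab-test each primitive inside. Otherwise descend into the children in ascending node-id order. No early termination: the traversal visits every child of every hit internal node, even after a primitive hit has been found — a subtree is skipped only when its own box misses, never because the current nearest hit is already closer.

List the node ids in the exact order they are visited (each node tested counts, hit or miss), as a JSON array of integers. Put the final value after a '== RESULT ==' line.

Traverse from the root:
N0 x:[24,89/2] y:[18,55] z:[82/3,121/3] -> hit [82/3,121/3], descend [3, 6, 11, 12]
  N3 x:[59/2,89/2] y:[25,50] z:[82/3,100/3] -> hit [59/2,100/3], descend [4, 7]
    N4 x:[42,89/2] y:[28,40] z:[82/3,100/3] -> miss, prune
    N7 x:[59/2,83/2] y:[25,50] z:[85/3,98/3] -> hit [59/2,98/3] leaf, test {P4(miss), P13@t=59/2, P14(miss)}
  N6 x:[51/2,61/2] y:[18,34] z:[89/3,119/3] -> hit [89/3,61/2], descend [1, 8]
    N1 x:[26,61/2] y:[18,34] z:[89/3,110/3] -> hit [89/3,61/2] leaf, test {P1(miss), P15(miss), P19(miss)}
    N8 x:[51/2,59/2] y:[25,34] z:[113/3,119/3] -> miss, prune
  N11 x:[35,85/2] y:[18,42] z:[103/3,119/3] -> hit [35,119/3], descend [5, 10]
    N5 x:[36,85/2] y:[21,42] z:[103/3,119/3] -> hit [36,119/3] leaf, test {P0(miss), P3(miss), P16(miss)}
    N10 x:[35,83/2] y:[18,24] z:[109/3,115/3] -> miss, prune
  N12 x:[24,31] y:[34,55] z:[29,121/3] -> miss, prune

order=[0, 3, 4, 7, 6, 1, 8, 11, 5, 10, 12]  |boxes|=11  |leaves|=3  hit=P13

== RESULT ==
[0, 3, 4, 7, 6, 1, 8, 11, 5, 10, 12]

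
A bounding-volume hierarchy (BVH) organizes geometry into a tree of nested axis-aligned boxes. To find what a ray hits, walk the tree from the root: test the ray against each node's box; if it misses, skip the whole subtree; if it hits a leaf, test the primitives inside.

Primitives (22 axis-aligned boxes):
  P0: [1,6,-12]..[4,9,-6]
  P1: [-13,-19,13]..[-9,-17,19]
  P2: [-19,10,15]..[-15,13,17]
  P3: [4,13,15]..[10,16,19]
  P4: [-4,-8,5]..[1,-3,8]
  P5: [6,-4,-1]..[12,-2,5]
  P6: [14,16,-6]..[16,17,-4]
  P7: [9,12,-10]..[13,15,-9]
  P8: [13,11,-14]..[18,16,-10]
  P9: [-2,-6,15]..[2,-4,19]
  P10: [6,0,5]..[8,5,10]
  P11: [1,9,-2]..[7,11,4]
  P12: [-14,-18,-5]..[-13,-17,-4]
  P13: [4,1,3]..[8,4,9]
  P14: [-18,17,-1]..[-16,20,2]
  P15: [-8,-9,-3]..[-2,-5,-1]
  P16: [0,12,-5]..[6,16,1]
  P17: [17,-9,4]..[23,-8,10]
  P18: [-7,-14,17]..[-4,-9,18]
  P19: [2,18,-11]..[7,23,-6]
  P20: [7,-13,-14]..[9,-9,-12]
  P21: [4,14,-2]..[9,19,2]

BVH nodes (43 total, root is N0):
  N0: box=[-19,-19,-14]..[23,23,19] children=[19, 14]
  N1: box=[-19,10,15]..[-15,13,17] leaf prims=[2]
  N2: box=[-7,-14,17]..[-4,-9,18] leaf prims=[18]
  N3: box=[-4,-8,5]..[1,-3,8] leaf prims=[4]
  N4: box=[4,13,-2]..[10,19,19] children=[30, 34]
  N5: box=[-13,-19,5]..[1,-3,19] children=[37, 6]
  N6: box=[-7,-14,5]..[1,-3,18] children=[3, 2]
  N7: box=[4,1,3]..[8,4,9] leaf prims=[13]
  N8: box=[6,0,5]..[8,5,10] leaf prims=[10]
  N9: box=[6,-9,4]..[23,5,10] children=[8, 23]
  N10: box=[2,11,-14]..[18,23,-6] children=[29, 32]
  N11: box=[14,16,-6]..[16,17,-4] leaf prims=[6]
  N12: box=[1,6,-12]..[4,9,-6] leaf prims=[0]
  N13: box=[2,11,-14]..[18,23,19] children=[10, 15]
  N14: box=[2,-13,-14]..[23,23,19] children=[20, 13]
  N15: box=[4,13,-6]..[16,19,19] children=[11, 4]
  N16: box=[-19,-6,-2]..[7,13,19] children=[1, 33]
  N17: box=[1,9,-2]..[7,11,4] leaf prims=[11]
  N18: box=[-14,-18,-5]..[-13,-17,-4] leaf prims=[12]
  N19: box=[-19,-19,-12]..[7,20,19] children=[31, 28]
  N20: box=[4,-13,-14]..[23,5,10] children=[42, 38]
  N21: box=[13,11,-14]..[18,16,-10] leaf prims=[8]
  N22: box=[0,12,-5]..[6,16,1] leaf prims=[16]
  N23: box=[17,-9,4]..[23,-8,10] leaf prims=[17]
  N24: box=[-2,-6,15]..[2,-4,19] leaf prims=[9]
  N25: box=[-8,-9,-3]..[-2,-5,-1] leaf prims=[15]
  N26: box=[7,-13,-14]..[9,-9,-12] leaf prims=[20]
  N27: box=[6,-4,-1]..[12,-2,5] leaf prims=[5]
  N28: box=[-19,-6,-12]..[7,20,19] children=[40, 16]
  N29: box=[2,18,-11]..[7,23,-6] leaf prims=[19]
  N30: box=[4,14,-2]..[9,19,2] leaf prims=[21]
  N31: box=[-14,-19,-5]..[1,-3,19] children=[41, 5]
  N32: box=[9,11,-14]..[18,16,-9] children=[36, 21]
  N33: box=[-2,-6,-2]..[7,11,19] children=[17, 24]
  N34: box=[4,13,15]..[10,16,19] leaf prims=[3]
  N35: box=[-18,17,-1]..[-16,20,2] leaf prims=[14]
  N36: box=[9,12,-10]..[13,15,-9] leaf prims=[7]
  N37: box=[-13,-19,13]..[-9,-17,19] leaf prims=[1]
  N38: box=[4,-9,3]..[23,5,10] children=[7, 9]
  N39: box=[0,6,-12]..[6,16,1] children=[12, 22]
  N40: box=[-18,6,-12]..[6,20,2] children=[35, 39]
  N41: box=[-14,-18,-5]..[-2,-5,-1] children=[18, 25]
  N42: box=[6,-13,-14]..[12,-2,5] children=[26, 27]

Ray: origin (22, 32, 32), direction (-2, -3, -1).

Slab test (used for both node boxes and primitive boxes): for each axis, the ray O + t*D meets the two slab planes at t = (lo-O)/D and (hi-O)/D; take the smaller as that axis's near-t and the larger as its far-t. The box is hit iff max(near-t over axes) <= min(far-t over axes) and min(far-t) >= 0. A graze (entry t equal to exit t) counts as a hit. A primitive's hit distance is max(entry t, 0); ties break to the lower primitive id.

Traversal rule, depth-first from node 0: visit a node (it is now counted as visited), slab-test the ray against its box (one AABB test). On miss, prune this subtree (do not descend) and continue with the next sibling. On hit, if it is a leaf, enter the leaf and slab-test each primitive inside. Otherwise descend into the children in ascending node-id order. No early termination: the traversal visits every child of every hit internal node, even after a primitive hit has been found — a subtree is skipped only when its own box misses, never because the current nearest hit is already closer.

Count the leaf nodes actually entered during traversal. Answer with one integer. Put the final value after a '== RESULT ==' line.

Trace the traversal:
N0 x:[-1/2,41/2] y:[3,17] z:[13,46] -> hit [13,17], descend [14, 19]
  N14 x:[-1/2,10] y:[3,15] z:[13,46] -> miss, prune
  N19 x:[15/2,41/2] y:[4,17] z:[13,44] -> hit [13,17], descend [28, 31]
    N28 x:[15/2,41/2] y:[4,38/3] z:[13,44] -> miss, prune
    N31 x:[21/2,18] y:[35/3,17] z:[13,37] -> hit [13,17], descend [5, 41]
      N5 x:[21/2,35/2] y:[35/3,17] z:[13,27] -> hit [13,17], descend [6, 37]
        N6 x:[21/2,29/2] y:[35/3,46/3] z:[14,27] -> hit [14,29/2], descend [2, 3]
          N2 x:[13,29/2] y:[41/3,46/3] z:[14,15] -> hit [14,29/2] leaf, test {P18@t=14}
          N3 x:[21/2,13] y:[35/3,40/3] z:[24,27] -> miss, prune
        N37 x:[31/2,35/2] y:[49/3,17] z:[13,19] -> hit [49/3,17] leaf, test {P1@t=49/3}
      N41 x:[12,18] y:[37/3,50/3] z:[33,37] -> miss, prune

11 AABB tests over nodes [0, 14, 19, 28, 31, 5, 6, 2, 3, 37, 41]; 2 leaves entered; closest P18.

== RESULT ==
2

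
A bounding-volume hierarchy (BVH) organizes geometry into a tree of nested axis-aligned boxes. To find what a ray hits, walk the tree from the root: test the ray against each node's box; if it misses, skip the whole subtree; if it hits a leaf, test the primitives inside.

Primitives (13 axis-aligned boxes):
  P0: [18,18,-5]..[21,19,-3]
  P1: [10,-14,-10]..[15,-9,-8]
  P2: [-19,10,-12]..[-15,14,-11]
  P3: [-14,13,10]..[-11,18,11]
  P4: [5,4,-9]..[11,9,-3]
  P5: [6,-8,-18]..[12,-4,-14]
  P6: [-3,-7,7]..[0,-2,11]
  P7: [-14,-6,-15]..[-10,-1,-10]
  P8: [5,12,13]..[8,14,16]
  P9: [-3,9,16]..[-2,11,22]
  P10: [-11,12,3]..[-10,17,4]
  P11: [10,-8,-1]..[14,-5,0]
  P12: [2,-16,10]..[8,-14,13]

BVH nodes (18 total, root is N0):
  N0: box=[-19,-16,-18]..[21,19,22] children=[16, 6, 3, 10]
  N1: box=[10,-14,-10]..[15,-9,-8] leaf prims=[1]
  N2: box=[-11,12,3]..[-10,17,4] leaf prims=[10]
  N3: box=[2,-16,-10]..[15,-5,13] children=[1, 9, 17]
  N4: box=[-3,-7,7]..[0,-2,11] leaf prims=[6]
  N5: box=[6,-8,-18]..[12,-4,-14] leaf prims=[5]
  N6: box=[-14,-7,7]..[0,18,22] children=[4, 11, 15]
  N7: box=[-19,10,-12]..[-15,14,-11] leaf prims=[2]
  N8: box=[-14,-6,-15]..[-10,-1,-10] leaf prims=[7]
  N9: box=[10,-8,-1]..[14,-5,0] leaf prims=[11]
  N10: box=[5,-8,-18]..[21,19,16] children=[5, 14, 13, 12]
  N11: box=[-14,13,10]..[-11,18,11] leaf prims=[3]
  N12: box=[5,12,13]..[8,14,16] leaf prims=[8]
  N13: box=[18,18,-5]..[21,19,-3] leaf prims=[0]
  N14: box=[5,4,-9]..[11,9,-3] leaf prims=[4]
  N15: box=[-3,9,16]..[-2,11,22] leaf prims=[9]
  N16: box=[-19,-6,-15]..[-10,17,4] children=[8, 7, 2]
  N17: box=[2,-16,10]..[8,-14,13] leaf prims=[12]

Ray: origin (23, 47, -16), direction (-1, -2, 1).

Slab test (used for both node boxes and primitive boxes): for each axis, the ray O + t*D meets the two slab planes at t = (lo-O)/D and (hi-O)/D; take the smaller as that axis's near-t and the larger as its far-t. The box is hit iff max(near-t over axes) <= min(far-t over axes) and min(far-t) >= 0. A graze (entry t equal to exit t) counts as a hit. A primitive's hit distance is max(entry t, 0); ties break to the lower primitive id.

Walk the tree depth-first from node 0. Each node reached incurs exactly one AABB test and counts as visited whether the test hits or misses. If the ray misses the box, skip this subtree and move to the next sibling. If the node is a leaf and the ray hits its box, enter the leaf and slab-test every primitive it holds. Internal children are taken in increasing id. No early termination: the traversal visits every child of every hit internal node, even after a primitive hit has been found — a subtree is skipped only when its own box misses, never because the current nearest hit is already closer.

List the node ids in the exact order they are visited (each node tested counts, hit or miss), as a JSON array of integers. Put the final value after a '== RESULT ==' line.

Traverse from the root:
N0 x:[2,42] y:[14,63/2] z:[-2,38] -> hit [14,63/2], descend [3, 6, 10, 16]
  N3 x:[8,21] y:[26,63/2] z:[6,29] -> miss, prune
  N6 x:[23,37] y:[29/2,27] z:[23,38] -> hit [23,27], descend [4, 11, 15]
    N4 x:[23,26] y:[49/2,27] z:[23,27] -> hit [49/2,26] leaf, test {P6@t=49/2}
    N11 x:[34,37] y:[29/2,17] z:[26,27] -> miss, prune
    N15 x:[25,26] y:[18,19] z:[32,38] -> miss, prune
  N10 x:[2,18] y:[14,55/2] z:[-2,32] -> hit [14,18], descend [5, 12, 13, 14]
    N5 x:[11,17] y:[51/2,55/2] z:[-2,2] -> miss, prune
    N12 x:[15,18] y:[33/2,35/2] z:[29,32] -> miss, prune
    N13 x:[2,5] y:[14,29/2] z:[11,13] -> miss, prune
    N14 x:[12,18] y:[19,43/2] z:[7,13] -> miss, prune
  N16 x:[33,42] y:[15,53/2] z:[1,20] -> miss, prune

order=[0, 3, 6, 4, 11, 15, 10, 5, 12, 13, 14, 16]  |boxes|=12  |leaves|=1  hit=P6

== RESULT ==
[0, 3, 6, 4, 11, 15, 10, 5, 12, 13, 14, 16]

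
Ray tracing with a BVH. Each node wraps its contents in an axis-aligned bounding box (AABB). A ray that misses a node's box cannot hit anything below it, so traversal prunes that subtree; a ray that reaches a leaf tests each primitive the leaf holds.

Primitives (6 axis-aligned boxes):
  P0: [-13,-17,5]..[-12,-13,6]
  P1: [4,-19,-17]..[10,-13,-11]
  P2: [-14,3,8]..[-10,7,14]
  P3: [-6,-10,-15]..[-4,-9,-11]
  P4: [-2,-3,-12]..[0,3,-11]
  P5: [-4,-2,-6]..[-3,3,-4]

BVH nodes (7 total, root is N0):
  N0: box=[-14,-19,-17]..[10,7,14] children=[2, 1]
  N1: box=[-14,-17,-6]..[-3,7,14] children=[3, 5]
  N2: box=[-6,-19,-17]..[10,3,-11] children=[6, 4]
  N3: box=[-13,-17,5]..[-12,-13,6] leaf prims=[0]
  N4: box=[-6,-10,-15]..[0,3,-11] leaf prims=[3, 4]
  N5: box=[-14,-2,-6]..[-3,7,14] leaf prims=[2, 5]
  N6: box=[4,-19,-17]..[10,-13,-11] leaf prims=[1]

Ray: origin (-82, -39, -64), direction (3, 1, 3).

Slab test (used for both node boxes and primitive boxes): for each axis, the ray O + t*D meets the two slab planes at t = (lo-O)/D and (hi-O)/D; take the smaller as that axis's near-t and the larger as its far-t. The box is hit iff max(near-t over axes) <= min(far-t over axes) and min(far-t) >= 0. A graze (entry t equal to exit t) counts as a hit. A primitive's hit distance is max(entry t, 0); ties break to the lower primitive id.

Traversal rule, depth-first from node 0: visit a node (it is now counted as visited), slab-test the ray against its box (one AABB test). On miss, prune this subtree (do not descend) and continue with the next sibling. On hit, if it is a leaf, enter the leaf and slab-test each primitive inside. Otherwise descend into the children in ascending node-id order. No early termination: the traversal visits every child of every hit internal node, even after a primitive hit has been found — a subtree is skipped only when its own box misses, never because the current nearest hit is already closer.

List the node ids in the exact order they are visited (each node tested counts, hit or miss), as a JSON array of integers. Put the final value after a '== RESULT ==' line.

Trace the traversal:
N0 x:[68/3,92/3] y:[20,46] z:[47/3,26] -> hit [68/3,26], descend [1, 2]
  N1 x:[68/3,79/3] y:[22,46] z:[58/3,26] -> hit [68/3,26], descend [3, 5]
    N3 x:[23,70/3] y:[22,26] z:[23,70/3] -> hit [23,70/3] leaf, test {P0@t=23}
    N5 x:[68/3,79/3] y:[37,46] z:[58/3,26] -> miss, prune
  N2 x:[76/3,92/3] y:[20,42] z:[47/3,53/3] -> miss, prune

order=[0, 1, 3, 5, 2]  |boxes|=5  |leaves|=1  hit=P0

== RESULT ==
[0, 1, 3, 5, 2]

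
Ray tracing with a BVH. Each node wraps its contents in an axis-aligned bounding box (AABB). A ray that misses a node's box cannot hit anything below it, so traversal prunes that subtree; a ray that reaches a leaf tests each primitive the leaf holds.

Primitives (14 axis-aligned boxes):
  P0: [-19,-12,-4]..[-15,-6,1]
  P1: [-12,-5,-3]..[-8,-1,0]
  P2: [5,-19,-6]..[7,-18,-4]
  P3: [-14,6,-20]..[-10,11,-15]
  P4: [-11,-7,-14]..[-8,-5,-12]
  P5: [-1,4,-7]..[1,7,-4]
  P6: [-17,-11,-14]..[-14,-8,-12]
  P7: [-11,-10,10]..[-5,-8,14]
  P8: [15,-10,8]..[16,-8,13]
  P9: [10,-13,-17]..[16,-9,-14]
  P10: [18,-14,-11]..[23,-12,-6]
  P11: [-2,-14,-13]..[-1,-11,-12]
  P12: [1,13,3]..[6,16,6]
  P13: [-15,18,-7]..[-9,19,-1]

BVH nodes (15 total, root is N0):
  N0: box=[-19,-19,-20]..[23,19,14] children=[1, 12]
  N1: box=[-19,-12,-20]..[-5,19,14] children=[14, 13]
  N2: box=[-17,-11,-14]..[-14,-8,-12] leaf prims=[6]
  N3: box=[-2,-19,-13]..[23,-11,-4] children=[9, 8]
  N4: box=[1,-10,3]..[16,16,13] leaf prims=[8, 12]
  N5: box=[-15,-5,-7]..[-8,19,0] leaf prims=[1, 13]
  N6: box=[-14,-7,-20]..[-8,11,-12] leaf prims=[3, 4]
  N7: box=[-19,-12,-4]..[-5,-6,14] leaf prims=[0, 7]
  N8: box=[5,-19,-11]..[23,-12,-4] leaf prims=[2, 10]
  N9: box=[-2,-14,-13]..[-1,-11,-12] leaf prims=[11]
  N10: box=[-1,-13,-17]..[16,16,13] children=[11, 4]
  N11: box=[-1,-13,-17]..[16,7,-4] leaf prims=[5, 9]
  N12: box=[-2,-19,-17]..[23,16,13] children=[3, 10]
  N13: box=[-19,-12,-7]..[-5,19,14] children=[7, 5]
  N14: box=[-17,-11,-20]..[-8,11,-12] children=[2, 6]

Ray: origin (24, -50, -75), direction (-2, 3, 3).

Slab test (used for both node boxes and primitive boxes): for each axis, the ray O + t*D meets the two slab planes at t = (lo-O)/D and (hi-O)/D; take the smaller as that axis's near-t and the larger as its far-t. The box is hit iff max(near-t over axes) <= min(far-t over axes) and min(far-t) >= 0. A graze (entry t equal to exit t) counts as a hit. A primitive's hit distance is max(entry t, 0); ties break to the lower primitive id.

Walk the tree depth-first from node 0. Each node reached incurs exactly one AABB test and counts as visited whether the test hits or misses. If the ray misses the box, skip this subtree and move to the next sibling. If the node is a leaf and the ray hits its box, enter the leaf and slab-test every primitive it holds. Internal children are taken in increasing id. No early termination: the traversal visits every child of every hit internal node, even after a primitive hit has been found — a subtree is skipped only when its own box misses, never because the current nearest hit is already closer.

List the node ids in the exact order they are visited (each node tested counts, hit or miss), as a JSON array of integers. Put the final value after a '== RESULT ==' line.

Traverse from the root:
N0 x:[1/2,43/2] y:[31/3,23] z:[55/3,89/3] -> hit [55/3,43/2], descend [1, 12]
  N1 x:[29/2,43/2] y:[38/3,23] z:[55/3,89/3] -> hit [55/3,43/2], descend [13, 14]
    N13 x:[29/2,43/2] y:[38/3,23] z:[68/3,89/3] -> miss, prune
    N14 x:[16,41/2] y:[13,61/3] z:[55/3,21] -> hit [55/3,61/3], descend [2, 6]
      N2 x:[19,41/2] y:[13,14] z:[61/3,21] -> miss, prune
      N6 x:[16,19] y:[43/3,61/3] z:[55/3,21] -> hit [55/3,19] leaf, test {P3@t=56/3, P4(miss)}
  N12 x:[1/2,13] y:[31/3,22] z:[58/3,88/3] -> miss, prune

Visited [0, 1, 13, 14, 2, 6, 12]. Tests: 7 box, 1 leaf. Nearest: P3.

== RESULT ==
[0, 1, 13, 14, 2, 6, 12]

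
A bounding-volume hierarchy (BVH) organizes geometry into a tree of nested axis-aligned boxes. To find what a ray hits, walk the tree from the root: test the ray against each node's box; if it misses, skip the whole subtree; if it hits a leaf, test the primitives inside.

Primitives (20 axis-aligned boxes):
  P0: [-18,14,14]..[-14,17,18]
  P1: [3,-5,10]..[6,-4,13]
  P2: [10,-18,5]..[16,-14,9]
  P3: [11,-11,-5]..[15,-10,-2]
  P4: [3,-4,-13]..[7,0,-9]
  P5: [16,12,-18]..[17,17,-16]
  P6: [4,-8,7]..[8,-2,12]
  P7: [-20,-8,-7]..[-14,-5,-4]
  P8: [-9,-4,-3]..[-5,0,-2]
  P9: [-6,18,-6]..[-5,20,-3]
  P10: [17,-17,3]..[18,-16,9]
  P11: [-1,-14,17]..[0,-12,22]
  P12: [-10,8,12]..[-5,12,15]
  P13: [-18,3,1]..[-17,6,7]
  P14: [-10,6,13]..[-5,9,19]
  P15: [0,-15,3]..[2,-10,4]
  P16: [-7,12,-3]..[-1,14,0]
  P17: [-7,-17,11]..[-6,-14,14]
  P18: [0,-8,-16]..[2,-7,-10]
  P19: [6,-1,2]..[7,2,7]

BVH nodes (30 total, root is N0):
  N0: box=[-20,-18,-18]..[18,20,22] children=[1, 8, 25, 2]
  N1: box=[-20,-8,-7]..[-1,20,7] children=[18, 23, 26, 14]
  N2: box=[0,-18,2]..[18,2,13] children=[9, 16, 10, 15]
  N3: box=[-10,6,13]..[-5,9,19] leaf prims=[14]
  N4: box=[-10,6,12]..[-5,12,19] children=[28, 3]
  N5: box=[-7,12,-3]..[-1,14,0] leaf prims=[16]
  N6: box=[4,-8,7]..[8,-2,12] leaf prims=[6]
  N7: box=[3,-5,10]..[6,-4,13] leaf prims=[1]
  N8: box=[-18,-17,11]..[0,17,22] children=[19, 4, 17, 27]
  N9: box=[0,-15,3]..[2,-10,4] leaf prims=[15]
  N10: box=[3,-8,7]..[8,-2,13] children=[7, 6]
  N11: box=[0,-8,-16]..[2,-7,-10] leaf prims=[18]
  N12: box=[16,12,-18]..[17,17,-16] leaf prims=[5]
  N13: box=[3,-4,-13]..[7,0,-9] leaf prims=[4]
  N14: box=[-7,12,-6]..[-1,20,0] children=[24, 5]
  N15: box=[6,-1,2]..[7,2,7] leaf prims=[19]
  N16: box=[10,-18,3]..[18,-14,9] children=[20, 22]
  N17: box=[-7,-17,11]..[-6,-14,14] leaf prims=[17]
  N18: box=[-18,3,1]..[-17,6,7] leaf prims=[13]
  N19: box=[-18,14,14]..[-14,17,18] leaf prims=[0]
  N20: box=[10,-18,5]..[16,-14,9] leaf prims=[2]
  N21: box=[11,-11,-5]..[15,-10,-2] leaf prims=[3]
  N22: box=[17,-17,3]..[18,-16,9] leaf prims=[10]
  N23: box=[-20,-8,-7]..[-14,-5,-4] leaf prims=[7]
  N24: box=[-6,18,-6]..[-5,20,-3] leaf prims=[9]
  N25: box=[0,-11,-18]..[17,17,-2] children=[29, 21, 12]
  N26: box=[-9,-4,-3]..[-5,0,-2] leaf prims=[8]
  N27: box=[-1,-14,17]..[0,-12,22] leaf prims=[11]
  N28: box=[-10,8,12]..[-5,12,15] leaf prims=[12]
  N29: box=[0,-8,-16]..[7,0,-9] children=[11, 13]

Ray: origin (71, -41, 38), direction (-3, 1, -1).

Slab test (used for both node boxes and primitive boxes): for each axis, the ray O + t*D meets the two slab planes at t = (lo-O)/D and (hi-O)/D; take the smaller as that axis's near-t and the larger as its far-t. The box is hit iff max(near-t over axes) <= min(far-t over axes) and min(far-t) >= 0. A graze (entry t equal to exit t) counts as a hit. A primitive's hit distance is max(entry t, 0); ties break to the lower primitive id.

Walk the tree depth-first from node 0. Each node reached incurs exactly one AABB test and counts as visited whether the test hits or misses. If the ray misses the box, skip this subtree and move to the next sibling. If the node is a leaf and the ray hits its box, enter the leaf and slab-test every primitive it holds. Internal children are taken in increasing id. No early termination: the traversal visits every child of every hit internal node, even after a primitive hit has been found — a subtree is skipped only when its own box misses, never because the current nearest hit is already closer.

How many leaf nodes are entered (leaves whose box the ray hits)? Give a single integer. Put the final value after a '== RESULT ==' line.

Traverse from the root:
N0 x:[53/3,91/3] y:[23,61] z:[16,56] -> hit [23,91/3], descend [1, 2, 8, 25]
  N1 x:[24,91/3] y:[33,61] z:[31,45] -> miss, prune
  N2 x:[53/3,71/3] y:[23,43] z:[25,36] -> miss, prune
  N8 x:[71/3,89/3] y:[24,58] z:[16,27] -> hit [24,27], descend [4, 17, 19, 27]
    N4 x:[76/3,27] y:[47,53] z:[19,26] -> miss, prune
    N17 x:[77/3,26] y:[24,27] z:[24,27] -> hit [77/3,26] leaf, test {P17@t=77/3}
    N19 x:[85/3,89/3] y:[55,58] z:[20,24] -> miss, prune
    N27 x:[71/3,24] y:[27,29] z:[16,21] -> miss, prune
  N25 x:[18,71/3] y:[30,58] z:[40,56] -> miss, prune

order=[0, 1, 2, 8, 4, 17, 19, 27, 25]  |boxes|=9  |leaves|=1  hit=P17

== RESULT ==
1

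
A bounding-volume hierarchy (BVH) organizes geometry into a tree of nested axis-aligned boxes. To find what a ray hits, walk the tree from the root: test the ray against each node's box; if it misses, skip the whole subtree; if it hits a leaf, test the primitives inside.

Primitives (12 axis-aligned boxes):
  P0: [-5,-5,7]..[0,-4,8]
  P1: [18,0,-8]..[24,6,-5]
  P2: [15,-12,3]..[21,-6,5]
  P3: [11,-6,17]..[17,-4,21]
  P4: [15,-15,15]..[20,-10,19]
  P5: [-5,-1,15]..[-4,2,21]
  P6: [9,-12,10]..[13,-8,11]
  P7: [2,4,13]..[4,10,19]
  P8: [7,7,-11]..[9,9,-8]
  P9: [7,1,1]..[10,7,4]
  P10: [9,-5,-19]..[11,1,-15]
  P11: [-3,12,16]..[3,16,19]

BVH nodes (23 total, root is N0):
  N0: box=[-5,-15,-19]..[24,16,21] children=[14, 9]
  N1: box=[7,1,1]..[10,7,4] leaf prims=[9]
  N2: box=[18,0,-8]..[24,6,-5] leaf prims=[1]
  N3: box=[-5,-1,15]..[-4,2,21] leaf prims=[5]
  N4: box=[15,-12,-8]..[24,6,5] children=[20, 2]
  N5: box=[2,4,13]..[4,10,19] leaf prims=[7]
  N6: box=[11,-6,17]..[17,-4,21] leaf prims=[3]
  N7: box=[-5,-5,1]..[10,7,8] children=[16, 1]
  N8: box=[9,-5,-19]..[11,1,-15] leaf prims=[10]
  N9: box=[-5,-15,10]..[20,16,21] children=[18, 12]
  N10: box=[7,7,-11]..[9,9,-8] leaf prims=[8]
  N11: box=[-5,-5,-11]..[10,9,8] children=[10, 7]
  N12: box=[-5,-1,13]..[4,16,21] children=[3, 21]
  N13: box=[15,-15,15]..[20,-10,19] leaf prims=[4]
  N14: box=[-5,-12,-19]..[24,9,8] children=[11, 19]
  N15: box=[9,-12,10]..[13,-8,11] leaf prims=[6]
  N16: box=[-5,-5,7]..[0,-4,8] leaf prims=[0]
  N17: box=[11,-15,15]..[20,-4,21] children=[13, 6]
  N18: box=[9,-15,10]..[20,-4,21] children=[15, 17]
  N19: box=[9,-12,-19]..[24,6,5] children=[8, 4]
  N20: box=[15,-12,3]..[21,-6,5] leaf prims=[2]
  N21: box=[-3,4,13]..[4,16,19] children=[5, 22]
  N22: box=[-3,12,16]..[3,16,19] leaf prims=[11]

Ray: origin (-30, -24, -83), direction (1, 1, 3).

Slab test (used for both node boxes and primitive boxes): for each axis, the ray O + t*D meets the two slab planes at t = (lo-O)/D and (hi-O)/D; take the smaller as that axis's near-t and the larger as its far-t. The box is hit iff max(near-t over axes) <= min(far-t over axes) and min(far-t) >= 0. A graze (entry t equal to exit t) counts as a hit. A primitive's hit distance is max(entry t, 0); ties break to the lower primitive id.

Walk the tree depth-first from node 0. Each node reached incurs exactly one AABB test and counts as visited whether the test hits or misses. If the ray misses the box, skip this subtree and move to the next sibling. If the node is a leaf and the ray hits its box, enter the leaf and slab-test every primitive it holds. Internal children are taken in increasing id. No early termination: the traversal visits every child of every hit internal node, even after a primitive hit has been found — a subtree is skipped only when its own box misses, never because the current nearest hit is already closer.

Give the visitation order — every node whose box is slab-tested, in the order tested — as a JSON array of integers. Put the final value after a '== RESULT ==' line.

Trace the traversal:
N0 x:[25,54] y:[9,40] z:[64/3,104/3] -> hit [25,104/3], descend [9, 14]
  N9 x:[25,50] y:[9,40] z:[31,104/3] -> hit [31,104/3], descend [12, 18]
    N12 x:[25,34] y:[23,40] z:[32,104/3] -> hit [32,34], descend [3, 21]
      N3 x:[25,26] y:[23,26] z:[98/3,104/3] -> miss, prune
      N21 x:[27,34] y:[28,40] z:[32,34] -> hit [32,34], descend [5, 22]
        N5 x:[32,34] y:[28,34] z:[32,34] -> hit [32,34] leaf, test {P7@t=32}
        N22 x:[27,33] y:[36,40] z:[33,34] -> miss, prune
    N18 x:[39,50] y:[9,20] z:[31,104/3] -> miss, prune
  N14 x:[25,54] y:[12,33] z:[64/3,91/3] -> hit [25,91/3], descend [11, 19]
    N11 x:[25,40] y:[19,33] z:[24,91/3] -> hit [25,91/3], descend [7, 10]
      N7 x:[25,40] y:[19,31] z:[28,91/3] -> hit [28,91/3], descend [1, 16]
        N1 x:[37,40] y:[25,31] z:[28,29] -> miss, prune
        N16 x:[25,30] y:[19,20] z:[30,91/3] -> miss, prune
      N10 x:[37,39] y:[31,33] z:[24,25] -> miss, prune
    N19 x:[39,54] y:[12,30] z:[64/3,88/3] -> miss, prune

order=[0, 9, 12, 3, 21, 5, 22, 18, 14, 11, 7, 1, 16, 10, 19]  |boxes|=15  |leaves|=1  hit=P7

== RESULT ==
[0, 9, 12, 3, 21, 5, 22, 18, 14, 11, 7, 1, 16, 10, 19]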